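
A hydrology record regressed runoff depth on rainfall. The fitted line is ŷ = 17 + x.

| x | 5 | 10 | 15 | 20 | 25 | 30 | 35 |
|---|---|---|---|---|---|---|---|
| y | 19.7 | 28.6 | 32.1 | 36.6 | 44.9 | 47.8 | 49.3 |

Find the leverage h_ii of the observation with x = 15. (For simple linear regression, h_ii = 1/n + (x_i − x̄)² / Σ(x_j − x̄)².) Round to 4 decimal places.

x̄ = (5 + 10 + 15 + 20 + 25 + 30 + 35)/7 = 20
Σ(x − x̄)² = 225 + 100 + 25 + 0 + 25 + 100 + 225 = 700
h = 1/7 + (-5)²/700 = 0.142857 + 0.0357143 = 0.1786

h = 0.1786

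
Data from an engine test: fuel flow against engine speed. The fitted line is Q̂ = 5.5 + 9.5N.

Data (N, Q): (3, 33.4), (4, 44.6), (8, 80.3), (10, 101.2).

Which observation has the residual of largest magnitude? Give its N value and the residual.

N=3: Q̂ = 5.5 + 9.5·3 = 34; e = 33.4 − 34 = -0.6
N=4: Q̂ = 5.5 + 9.5·4 = 43.5; e = 44.6 − 43.5 = 1.1
N=8: Q̂ = 5.5 + 9.5·8 = 81.5; e = 80.3 − 81.5 = -1.2
N=10: Q̂ = 5.5 + 9.5·10 = 100.5; e = 101.2 − 100.5 = 0.7
Largest |e| is 1.2 at N = 8, residual -1.2.

N = 8, e = -1.2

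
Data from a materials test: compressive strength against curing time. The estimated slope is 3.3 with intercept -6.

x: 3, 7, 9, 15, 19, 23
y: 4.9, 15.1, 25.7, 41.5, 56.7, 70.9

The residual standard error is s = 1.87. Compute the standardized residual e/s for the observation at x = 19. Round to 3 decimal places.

0.000

ŷ = -6 + 3.3·19 = 56.7
e = 56.7 − 56.7 = 0
e/s = 0 / 1.87 = 0.000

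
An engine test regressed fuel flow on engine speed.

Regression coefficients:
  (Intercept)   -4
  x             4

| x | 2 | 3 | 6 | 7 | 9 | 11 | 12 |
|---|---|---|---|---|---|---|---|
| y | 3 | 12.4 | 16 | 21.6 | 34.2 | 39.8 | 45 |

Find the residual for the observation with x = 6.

ŷ = -4 + 4·6 = 20
e = 16 − 20 = -4

e = -4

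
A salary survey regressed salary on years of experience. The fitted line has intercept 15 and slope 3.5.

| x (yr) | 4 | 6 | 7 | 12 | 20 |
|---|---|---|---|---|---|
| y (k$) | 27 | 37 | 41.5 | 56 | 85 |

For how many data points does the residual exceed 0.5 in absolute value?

x=4: ŷ = 15 + 3.5·4 = 29; r = 27 − 29 = -2
x=6: ŷ = 15 + 3.5·6 = 36; r = 37 − 36 = 1
x=7: ŷ = 15 + 3.5·7 = 39.5; r = 41.5 − 39.5 = 2
x=12: ŷ = 15 + 3.5·12 = 57; r = 56 − 57 = -1
x=20: ŷ = 15 + 3.5·20 = 85; r = 85 − 85 = 0
|r| > 0.5: x=4 (|r|=2), x=6 (|r|=1), x=7 (|r|=2), x=12 (|r|=1) → 4

4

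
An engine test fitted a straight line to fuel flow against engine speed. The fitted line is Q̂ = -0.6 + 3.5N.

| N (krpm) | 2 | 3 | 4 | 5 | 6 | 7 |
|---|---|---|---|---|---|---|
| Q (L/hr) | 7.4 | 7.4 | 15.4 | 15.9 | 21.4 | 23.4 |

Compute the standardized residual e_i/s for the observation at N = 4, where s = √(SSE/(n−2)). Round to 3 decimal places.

N=2: Q̂ = -0.6 + 3.5·2 = 6.4; e = 7.4 − 6.4 = 1
N=3: Q̂ = -0.6 + 3.5·3 = 9.9; e = 7.4 − 9.9 = -2.5
N=4: Q̂ = -0.6 + 3.5·4 = 13.4; e = 15.4 − 13.4 = 2
N=5: Q̂ = -0.6 + 3.5·5 = 16.9; e = 15.9 − 16.9 = -1
N=6: Q̂ = -0.6 + 3.5·6 = 20.4; e = 21.4 − 20.4 = 1
N=7: Q̂ = -0.6 + 3.5·7 = 23.9; e = 23.4 − 23.9 = -0.5
SSE = 1 + 6.25 + 4 + 1 + 1 + 0.25 = 13.5
s = √(13.5/4) = 1.83712
e/s = 2 / 1.83712 = 1.089

1.089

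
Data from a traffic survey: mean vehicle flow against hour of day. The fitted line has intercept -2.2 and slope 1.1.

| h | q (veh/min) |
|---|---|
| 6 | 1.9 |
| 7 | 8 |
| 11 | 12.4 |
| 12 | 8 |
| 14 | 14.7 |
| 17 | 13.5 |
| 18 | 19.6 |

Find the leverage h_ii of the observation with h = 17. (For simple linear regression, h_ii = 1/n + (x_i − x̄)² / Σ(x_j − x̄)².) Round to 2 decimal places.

h = 0.33

h̄ = (6 + 7 + 11 + 12 + 14 + 17 + 18)/7 = 12.1429
Σ(h − h̄)² = 37.7347 + 26.449 + 1.30612 + 0.0204082 + 3.44898 + 23.5918 + 34.3061 = 126.857
h = 1/7 + (4.85714)²/126.857 = 0.142857 + 0.185972 = 0.33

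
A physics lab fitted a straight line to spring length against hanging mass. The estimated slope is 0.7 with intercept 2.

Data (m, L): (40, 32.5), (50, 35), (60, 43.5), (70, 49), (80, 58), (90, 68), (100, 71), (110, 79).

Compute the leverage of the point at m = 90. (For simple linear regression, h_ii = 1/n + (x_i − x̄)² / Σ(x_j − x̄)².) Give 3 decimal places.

m̄ = (40 + 50 + 60 + 70 + 80 + 90 + 100 + 110)/8 = 75
Σ(m − m̄)² = 1225 + 625 + 225 + 25 + 25 + 225 + 625 + 1225 = 4200
h = 1/8 + (15)²/4200 = 0.125 + 0.0535714 = 0.179

h = 0.179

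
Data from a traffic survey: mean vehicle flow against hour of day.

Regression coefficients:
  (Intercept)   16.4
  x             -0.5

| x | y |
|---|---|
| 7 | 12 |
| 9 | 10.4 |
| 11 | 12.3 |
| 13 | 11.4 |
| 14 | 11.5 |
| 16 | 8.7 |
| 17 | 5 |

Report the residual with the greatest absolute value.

e = -2.9

x=7: ŷ = 16.4 − 0.5·7 = 12.9; e = 12 − 12.9 = -0.9
x=9: ŷ = 16.4 − 0.5·9 = 11.9; e = 10.4 − 11.9 = -1.5
x=11: ŷ = 16.4 − 0.5·11 = 10.9; e = 12.3 − 10.9 = 1.4
x=13: ŷ = 16.4 − 0.5·13 = 9.9; e = 11.4 − 9.9 = 1.5
x=14: ŷ = 16.4 − 0.5·14 = 9.4; e = 11.5 − 9.4 = 2.1
x=16: ŷ = 16.4 − 0.5·16 = 8.4; e = 8.7 − 8.4 = 0.3
x=17: ŷ = 16.4 − 0.5·17 = 7.9; e = 5 − 7.9 = -2.9
Largest |e| is 2.9 at x = 17, residual -2.9.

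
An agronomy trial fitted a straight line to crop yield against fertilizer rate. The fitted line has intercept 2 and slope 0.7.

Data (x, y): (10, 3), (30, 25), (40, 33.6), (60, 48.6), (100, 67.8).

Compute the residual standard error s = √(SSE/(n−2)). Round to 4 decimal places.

x=10: ŷ = 2 + 0.7·10 = 9; r = 3 − 9 = -6
x=30: ŷ = 2 + 0.7·30 = 23; r = 25 − 23 = 2
x=40: ŷ = 2 + 0.7·40 = 30; r = 33.6 − 30 = 3.6
x=60: ŷ = 2 + 0.7·60 = 44; r = 48.6 − 44 = 4.6
x=100: ŷ = 2 + 0.7·100 = 72; r = 67.8 − 72 = -4.2
SSE = 36 + 4 + 12.96 + 21.16 + 17.64 = 91.76
s = √(91.76/3) = √30.5867 ≈ 5.5305

s = 5.5305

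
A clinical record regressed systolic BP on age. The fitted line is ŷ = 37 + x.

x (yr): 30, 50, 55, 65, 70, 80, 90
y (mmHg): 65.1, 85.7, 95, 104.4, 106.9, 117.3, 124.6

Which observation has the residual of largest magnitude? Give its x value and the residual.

x=30: ŷ = 37 + 30 = 67; r = 65.1 − 67 = -1.9
x=50: ŷ = 37 + 50 = 87; r = 85.7 − 87 = -1.3
x=55: ŷ = 37 + 55 = 92; r = 95 − 92 = 3
x=65: ŷ = 37 + 65 = 102; r = 104.4 − 102 = 2.4
x=70: ŷ = 37 + 70 = 107; r = 106.9 − 107 = -0.1
x=80: ŷ = 37 + 80 = 117; r = 117.3 − 117 = 0.3
x=90: ŷ = 37 + 90 = 127; r = 124.6 − 127 = -2.4
Largest |r| is 3 at x = 55, residual 3.

x = 55, r = 3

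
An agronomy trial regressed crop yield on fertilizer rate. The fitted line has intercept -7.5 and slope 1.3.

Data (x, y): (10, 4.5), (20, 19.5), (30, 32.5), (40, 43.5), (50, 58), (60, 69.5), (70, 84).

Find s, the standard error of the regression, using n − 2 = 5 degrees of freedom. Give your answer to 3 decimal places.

x=10: ŷ = -7.5 + 1.3·10 = 5.5; e = 4.5 − 5.5 = -1
x=20: ŷ = -7.5 + 1.3·20 = 18.5; e = 19.5 − 18.5 = 1
x=30: ŷ = -7.5 + 1.3·30 = 31.5; e = 32.5 − 31.5 = 1
x=40: ŷ = -7.5 + 1.3·40 = 44.5; e = 43.5 − 44.5 = -1
x=50: ŷ = -7.5 + 1.3·50 = 57.5; e = 58 − 57.5 = 0.5
x=60: ŷ = -7.5 + 1.3·60 = 70.5; e = 69.5 − 70.5 = -1
x=70: ŷ = -7.5 + 1.3·70 = 83.5; e = 84 − 83.5 = 0.5
SSE = 1 + 1 + 1 + 1 + 0.25 + 1 + 0.25 = 5.5
s = √(5.5/5) = √1.1 ≈ 1.049

s = 1.049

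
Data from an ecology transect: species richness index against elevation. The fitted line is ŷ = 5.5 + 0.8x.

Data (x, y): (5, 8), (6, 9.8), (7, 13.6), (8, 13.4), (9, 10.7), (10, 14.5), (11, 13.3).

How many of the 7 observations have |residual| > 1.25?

4

x=5: ŷ = 5.5 + 0.8·5 = 9.5; r = 8 − 9.5 = -1.5
x=6: ŷ = 5.5 + 0.8·6 = 10.3; r = 9.8 − 10.3 = -0.5
x=7: ŷ = 5.5 + 0.8·7 = 11.1; r = 13.6 − 11.1 = 2.5
x=8: ŷ = 5.5 + 0.8·8 = 11.9; r = 13.4 − 11.9 = 1.5
x=9: ŷ = 5.5 + 0.8·9 = 12.7; r = 10.7 − 12.7 = -2
x=10: ŷ = 5.5 + 0.8·10 = 13.5; r = 14.5 − 13.5 = 1
x=11: ŷ = 5.5 + 0.8·11 = 14.3; r = 13.3 − 14.3 = -1
|r| > 1.25: x=5 (|r|=1.5), x=7 (|r|=2.5), x=8 (|r|=1.5), x=9 (|r|=2) → 4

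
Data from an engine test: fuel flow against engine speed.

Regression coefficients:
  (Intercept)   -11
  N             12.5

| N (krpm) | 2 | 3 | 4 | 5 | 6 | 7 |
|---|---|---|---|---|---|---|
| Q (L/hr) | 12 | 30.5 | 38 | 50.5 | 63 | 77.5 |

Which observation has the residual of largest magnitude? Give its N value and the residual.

N=2: ŷ = -11 + 12.5·2 = 14; r = 12 − 14 = -2
N=3: ŷ = -11 + 12.5·3 = 26.5; r = 30.5 − 26.5 = 4
N=4: ŷ = -11 + 12.5·4 = 39; r = 38 − 39 = -1
N=5: ŷ = -11 + 12.5·5 = 51.5; r = 50.5 − 51.5 = -1
N=6: ŷ = -11 + 12.5·6 = 64; r = 63 − 64 = -1
N=7: ŷ = -11 + 12.5·7 = 76.5; r = 77.5 − 76.5 = 1
Largest |r| is 4 at N = 3, residual 4.

N = 3, r = 4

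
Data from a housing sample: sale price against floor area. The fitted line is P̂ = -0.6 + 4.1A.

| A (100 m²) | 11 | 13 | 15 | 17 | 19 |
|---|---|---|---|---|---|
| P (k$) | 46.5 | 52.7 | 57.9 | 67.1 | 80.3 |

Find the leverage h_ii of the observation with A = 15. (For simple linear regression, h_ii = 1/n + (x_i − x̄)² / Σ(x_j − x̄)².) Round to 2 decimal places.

h = 0.20

Ā = (11 + 13 + 15 + 17 + 19)/5 = 15
Σ(A − Ā)² = 16 + 4 + 0 + 4 + 16 = 40
h = 1/5 + (0)²/40 = 0.2 + 0 = 0.20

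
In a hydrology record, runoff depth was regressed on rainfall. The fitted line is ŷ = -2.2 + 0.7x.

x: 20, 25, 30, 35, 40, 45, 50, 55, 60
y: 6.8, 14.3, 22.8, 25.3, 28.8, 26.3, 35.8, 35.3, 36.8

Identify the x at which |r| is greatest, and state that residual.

x = 20, r = -5

x=20: ŷ = -2.2 + 0.7·20 = 11.8; r = 6.8 − 11.8 = -5
x=25: ŷ = -2.2 + 0.7·25 = 15.3; r = 14.3 − 15.3 = -1
x=30: ŷ = -2.2 + 0.7·30 = 18.8; r = 22.8 − 18.8 = 4
x=35: ŷ = -2.2 + 0.7·35 = 22.3; r = 25.3 − 22.3 = 3
x=40: ŷ = -2.2 + 0.7·40 = 25.8; r = 28.8 − 25.8 = 3
x=45: ŷ = -2.2 + 0.7·45 = 29.3; r = 26.3 − 29.3 = -3
x=50: ŷ = -2.2 + 0.7·50 = 32.8; r = 35.8 − 32.8 = 3
x=55: ŷ = -2.2 + 0.7·55 = 36.3; r = 35.3 − 36.3 = -1
x=60: ŷ = -2.2 + 0.7·60 = 39.8; r = 36.8 − 39.8 = -3
Largest |r| is 5 at x = 20, residual -5.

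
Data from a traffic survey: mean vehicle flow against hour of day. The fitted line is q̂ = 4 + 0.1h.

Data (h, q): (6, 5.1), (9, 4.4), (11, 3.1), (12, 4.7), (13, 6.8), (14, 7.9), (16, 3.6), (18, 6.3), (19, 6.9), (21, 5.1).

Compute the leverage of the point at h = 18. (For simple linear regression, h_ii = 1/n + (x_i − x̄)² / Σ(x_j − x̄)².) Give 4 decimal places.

h = 0.1854

h̄ = (6 + 9 + 11 + 12 + 13 + 14 + 16 + 18 + 19 + 21)/10 = 13.9
Σ(h − h̄)² = 62.41 + 24.01 + 8.41 + 3.61 + 0.81 + 0.01 + 4.41 + 16.81 + 26.01 + 50.41 = 196.9
h = 1/10 + (4.1)²/196.9 = 0.1 + 0.0853733 = 0.1854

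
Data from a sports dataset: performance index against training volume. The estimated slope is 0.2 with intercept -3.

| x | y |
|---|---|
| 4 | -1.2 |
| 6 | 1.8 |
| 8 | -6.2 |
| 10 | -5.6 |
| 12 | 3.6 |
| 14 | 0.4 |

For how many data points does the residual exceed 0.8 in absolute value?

x=4: ŷ = -3 + 0.2·4 = -2.2; e = -1.2 − (-2.2) = 1
x=6: ŷ = -3 + 0.2·6 = -1.8; e = 1.8 − (-1.8) = 3.6
x=8: ŷ = -3 + 0.2·8 = -1.4; e = -6.2 − (-1.4) = -4.8
x=10: ŷ = -3 + 0.2·10 = -1; e = -5.6 − (-1) = -4.6
x=12: ŷ = -3 + 0.2·12 = -0.6; e = 3.6 − (-0.6) = 4.2
x=14: ŷ = -3 + 0.2·14 = -0.2; e = 0.4 − (-0.2) = 0.6
|e| > 0.8: x=4 (|e|=1), x=6 (|e|=3.6), x=8 (|e|=4.8), x=10 (|e|=4.6), x=12 (|e|=4.2) → 5

5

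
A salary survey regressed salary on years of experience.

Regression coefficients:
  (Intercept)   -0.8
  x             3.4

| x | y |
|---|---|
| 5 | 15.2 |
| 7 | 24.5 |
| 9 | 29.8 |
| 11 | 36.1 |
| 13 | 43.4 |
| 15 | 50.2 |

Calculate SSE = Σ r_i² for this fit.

SSE = 3.5

x=5: ŷ = -0.8 + 3.4·5 = 16.2; r = 15.2 − 16.2 = -1
x=7: ŷ = -0.8 + 3.4·7 = 23; r = 24.5 − 23 = 1.5
x=9: ŷ = -0.8 + 3.4·9 = 29.8; r = 29.8 − 29.8 = 0
x=11: ŷ = -0.8 + 3.4·11 = 36.6; r = 36.1 − 36.6 = -0.5
x=13: ŷ = -0.8 + 3.4·13 = 43.4; r = 43.4 − 43.4 = 0
x=15: ŷ = -0.8 + 3.4·15 = 50.2; r = 50.2 − 50.2 = 0
SSE = 1 + 2.25 + 0 + 0.25 + 0 + 0 = 3.5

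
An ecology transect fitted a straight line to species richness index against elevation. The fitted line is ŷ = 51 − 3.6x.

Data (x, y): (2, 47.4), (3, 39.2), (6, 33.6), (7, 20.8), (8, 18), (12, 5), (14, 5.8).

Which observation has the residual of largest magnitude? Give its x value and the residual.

x=2: ŷ = 51 − 3.6·2 = 43.8; e = 47.4 − 43.8 = 3.6
x=3: ŷ = 51 − 3.6·3 = 40.2; e = 39.2 − 40.2 = -1
x=6: ŷ = 51 − 3.6·6 = 29.4; e = 33.6 − 29.4 = 4.2
x=7: ŷ = 51 − 3.6·7 = 25.8; e = 20.8 − 25.8 = -5
x=8: ŷ = 51 − 3.6·8 = 22.2; e = 18 − 22.2 = -4.2
x=12: ŷ = 51 − 3.6·12 = 7.8; e = 5 − 7.8 = -2.8
x=14: ŷ = 51 − 3.6·14 = 0.6; e = 5.8 − 0.6 = 5.2
Largest |e| is 5.2 at x = 14, residual 5.2.

x = 14, e = 5.2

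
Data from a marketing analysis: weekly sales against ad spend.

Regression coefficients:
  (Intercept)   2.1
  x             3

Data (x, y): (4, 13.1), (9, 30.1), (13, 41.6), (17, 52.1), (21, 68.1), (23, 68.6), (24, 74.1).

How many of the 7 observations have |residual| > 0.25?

6

x=4: ŷ = 2.1 + 3·4 = 14.1; e = 13.1 − 14.1 = -1
x=9: ŷ = 2.1 + 3·9 = 29.1; e = 30.1 − 29.1 = 1
x=13: ŷ = 2.1 + 3·13 = 41.1; e = 41.6 − 41.1 = 0.5
x=17: ŷ = 2.1 + 3·17 = 53.1; e = 52.1 − 53.1 = -1
x=21: ŷ = 2.1 + 3·21 = 65.1; e = 68.1 − 65.1 = 3
x=23: ŷ = 2.1 + 3·23 = 71.1; e = 68.6 − 71.1 = -2.5
x=24: ŷ = 2.1 + 3·24 = 74.1; e = 74.1 − 74.1 = 0
|e| > 0.25: x=4 (|e|=1), x=9 (|e|=1), x=13 (|e|=0.5), x=17 (|e|=1), x=21 (|e|=3), x=23 (|e|=2.5) → 6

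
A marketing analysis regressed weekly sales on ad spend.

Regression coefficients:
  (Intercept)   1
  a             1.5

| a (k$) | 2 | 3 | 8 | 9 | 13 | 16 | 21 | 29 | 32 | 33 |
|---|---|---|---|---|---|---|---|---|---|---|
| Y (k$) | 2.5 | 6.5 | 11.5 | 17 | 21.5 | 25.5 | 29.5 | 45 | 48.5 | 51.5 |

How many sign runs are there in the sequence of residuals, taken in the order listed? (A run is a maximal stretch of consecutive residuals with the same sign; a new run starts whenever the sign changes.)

a=2: Ŷ = 1 + 1.5·2 = 4; e = 2.5 − 4 = -1.5
a=3: Ŷ = 1 + 1.5·3 = 5.5; e = 6.5 − 5.5 = 1
a=8: Ŷ = 1 + 1.5·8 = 13; e = 11.5 − 13 = -1.5
a=9: Ŷ = 1 + 1.5·9 = 14.5; e = 17 − 14.5 = 2.5
a=13: Ŷ = 1 + 1.5·13 = 20.5; e = 21.5 − 20.5 = 1
a=16: Ŷ = 1 + 1.5·16 = 25; e = 25.5 − 25 = 0.5
a=21: Ŷ = 1 + 1.5·21 = 32.5; e = 29.5 − 32.5 = -3
a=29: Ŷ = 1 + 1.5·29 = 44.5; e = 45 − 44.5 = 0.5
a=32: Ŷ = 1 + 1.5·32 = 49; e = 48.5 − 49 = -0.5
a=33: Ŷ = 1 + 1.5·33 = 50.5; e = 51.5 − 50.5 = 1
Signs: − + − + + + − + − +
Runs: −×1, +×1, −×1, +×3, −×1, +×1, −×1, +×1 → 8

8 runs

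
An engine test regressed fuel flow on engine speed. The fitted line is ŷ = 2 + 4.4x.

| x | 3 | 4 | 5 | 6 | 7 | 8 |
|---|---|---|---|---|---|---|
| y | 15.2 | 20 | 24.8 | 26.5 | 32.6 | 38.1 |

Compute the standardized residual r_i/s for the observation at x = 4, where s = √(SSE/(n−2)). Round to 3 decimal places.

0.349

x=3: ŷ = 2 + 4.4·3 = 15.2; r = 15.2 − 15.2 = 0
x=4: ŷ = 2 + 4.4·4 = 19.6; r = 20 − 19.6 = 0.4
x=5: ŷ = 2 + 4.4·5 = 24; r = 24.8 − 24 = 0.8
x=6: ŷ = 2 + 4.4·6 = 28.4; r = 26.5 − 28.4 = -1.9
x=7: ŷ = 2 + 4.4·7 = 32.8; r = 32.6 − 32.8 = -0.2
x=8: ŷ = 2 + 4.4·8 = 37.2; r = 38.1 − 37.2 = 0.9
SSE = 0 + 0.16 + 0.64 + 3.61 + 0.04 + 0.81 = 5.26
s = √(5.26/4) = 1.14673
r/s = 0.4 / 1.14673 = 0.349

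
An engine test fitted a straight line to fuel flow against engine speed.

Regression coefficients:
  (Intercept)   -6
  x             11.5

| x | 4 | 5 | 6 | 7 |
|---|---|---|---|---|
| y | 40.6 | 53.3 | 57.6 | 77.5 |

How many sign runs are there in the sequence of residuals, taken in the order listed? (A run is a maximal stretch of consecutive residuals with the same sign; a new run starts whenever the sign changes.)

3 runs

x=4: ŷ = -6 + 11.5·4 = 40; e = 40.6 − 40 = 0.6
x=5: ŷ = -6 + 11.5·5 = 51.5; e = 53.3 − 51.5 = 1.8
x=6: ŷ = -6 + 11.5·6 = 63; e = 57.6 − 63 = -5.4
x=7: ŷ = -6 + 11.5·7 = 74.5; e = 77.5 − 74.5 = 3
Signs: + + − +
Runs: +×2, −×1, +×1 → 3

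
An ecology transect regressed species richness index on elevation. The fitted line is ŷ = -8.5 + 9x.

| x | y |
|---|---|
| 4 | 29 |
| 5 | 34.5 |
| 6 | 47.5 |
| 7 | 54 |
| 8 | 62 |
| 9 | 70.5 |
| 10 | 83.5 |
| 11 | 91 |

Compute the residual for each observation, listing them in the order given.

1.5, -2, 2, -0.5, -1.5, -2, 2, 0.5

x=4: ŷ = -8.5 + 9·4 = 27.5; e = 29 − 27.5 = 1.5
x=5: ŷ = -8.5 + 9·5 = 36.5; e = 34.5 − 36.5 = -2
x=6: ŷ = -8.5 + 9·6 = 45.5; e = 47.5 − 45.5 = 2
x=7: ŷ = -8.5 + 9·7 = 54.5; e = 54 − 54.5 = -0.5
x=8: ŷ = -8.5 + 9·8 = 63.5; e = 62 − 63.5 = -1.5
x=9: ŷ = -8.5 + 9·9 = 72.5; e = 70.5 − 72.5 = -2
x=10: ŷ = -8.5 + 9·10 = 81.5; e = 83.5 − 81.5 = 2
x=11: ŷ = -8.5 + 9·11 = 90.5; e = 91 − 90.5 = 0.5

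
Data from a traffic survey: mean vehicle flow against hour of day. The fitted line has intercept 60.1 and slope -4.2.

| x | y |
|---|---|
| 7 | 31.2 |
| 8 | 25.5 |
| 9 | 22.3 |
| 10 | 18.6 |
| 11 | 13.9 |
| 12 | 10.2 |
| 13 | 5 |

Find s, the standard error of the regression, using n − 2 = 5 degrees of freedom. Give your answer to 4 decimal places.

x=7: ŷ = 60.1 − 4.2·7 = 30.7; e = 31.2 − 30.7 = 0.5
x=8: ŷ = 60.1 − 4.2·8 = 26.5; e = 25.5 − 26.5 = -1
x=9: ŷ = 60.1 − 4.2·9 = 22.3; e = 22.3 − 22.3 = 0
x=10: ŷ = 60.1 − 4.2·10 = 18.1; e = 18.6 − 18.1 = 0.5
x=11: ŷ = 60.1 − 4.2·11 = 13.9; e = 13.9 − 13.9 = 0
x=12: ŷ = 60.1 − 4.2·12 = 9.7; e = 10.2 − 9.7 = 0.5
x=13: ŷ = 60.1 − 4.2·13 = 5.5; e = 5 − 5.5 = -0.5
SSE = 0.25 + 1 + 0 + 0.25 + 0 + 0.25 + 0.25 = 2
s = √(2/5) = √0.4 ≈ 0.6325

s = 0.6325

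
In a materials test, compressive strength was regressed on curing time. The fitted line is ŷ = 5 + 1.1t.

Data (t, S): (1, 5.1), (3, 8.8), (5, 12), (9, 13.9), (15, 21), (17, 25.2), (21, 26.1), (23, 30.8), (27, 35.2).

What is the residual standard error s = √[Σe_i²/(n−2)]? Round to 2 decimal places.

s = 1.28

t=1: ŷ = 5 + 1.1·1 = 6.1; e = 5.1 − 6.1 = -1
t=3: ŷ = 5 + 1.1·3 = 8.3; e = 8.8 − 8.3 = 0.5
t=5: ŷ = 5 + 1.1·5 = 10.5; e = 12 − 10.5 = 1.5
t=9: ŷ = 5 + 1.1·9 = 14.9; e = 13.9 − 14.9 = -1
t=15: ŷ = 5 + 1.1·15 = 21.5; e = 21 − 21.5 = -0.5
t=17: ŷ = 5 + 1.1·17 = 23.7; e = 25.2 − 23.7 = 1.5
t=21: ŷ = 5 + 1.1·21 = 28.1; e = 26.1 − 28.1 = -2
t=23: ŷ = 5 + 1.1·23 = 30.3; e = 30.8 − 30.3 = 0.5
t=27: ŷ = 5 + 1.1·27 = 34.7; e = 35.2 − 34.7 = 0.5
SSE = 1 + 0.25 + 2.25 + 1 + 0.25 + 2.25 + 4 + 0.25 + 0.25 = 11.5
s = √(11.5/7) = √1.64286 ≈ 1.28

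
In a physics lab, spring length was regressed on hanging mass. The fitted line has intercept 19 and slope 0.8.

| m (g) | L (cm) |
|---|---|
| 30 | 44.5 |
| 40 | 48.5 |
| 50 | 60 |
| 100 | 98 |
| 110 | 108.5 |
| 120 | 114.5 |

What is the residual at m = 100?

r = -1

L̂ = 19 + 0.8·100 = 99
r = 98 − 99 = -1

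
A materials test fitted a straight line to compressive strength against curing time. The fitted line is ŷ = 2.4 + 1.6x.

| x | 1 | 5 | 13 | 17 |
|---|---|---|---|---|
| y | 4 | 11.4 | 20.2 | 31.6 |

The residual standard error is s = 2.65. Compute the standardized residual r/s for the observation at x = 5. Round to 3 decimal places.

0.377

ŷ = 2.4 + 1.6·5 = 10.4
r = 11.4 − 10.4 = 1
r/s = 1 / 2.65 = 0.377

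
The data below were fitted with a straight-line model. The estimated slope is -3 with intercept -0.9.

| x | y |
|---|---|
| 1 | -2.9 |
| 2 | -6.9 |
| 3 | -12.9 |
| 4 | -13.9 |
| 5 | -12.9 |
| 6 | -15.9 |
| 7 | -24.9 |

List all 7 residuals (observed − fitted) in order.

x=1: ŷ = -0.9 − 3·1 = -3.9; r = -2.9 − (-3.9) = 1
x=2: ŷ = -0.9 − 3·2 = -6.9; r = -6.9 − (-6.9) = 0
x=3: ŷ = -0.9 − 3·3 = -9.9; r = -12.9 − (-9.9) = -3
x=4: ŷ = -0.9 − 3·4 = -12.9; r = -13.9 − (-12.9) = -1
x=5: ŷ = -0.9 − 3·5 = -15.9; r = -12.9 − (-15.9) = 3
x=6: ŷ = -0.9 − 3·6 = -18.9; r = -15.9 − (-18.9) = 3
x=7: ŷ = -0.9 − 3·7 = -21.9; r = -24.9 − (-21.9) = -3

1, 0, -3, -1, 3, 3, -3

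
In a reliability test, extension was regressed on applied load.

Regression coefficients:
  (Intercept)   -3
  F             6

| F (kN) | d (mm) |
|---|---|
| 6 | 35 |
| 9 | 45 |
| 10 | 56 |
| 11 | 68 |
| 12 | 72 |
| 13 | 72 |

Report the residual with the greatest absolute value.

r = -6

F=6: d̂ = -3 + 6·6 = 33; r = 35 − 33 = 2
F=9: d̂ = -3 + 6·9 = 51; r = 45 − 51 = -6
F=10: d̂ = -3 + 6·10 = 57; r = 56 − 57 = -1
F=11: d̂ = -3 + 6·11 = 63; r = 68 − 63 = 5
F=12: d̂ = -3 + 6·12 = 69; r = 72 − 69 = 3
F=13: d̂ = -3 + 6·13 = 75; r = 72 − 75 = -3
Largest |r| is 6 at F = 9, residual -6.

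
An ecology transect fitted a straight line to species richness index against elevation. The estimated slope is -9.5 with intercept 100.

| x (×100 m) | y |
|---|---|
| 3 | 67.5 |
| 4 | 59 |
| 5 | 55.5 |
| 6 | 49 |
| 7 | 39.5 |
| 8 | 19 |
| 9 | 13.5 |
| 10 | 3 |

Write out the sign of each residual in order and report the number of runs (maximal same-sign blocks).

x=3: ŷ = 100 − 9.5·3 = 71.5; r = 67.5 − 71.5 = -4
x=4: ŷ = 100 − 9.5·4 = 62; r = 59 − 62 = -3
x=5: ŷ = 100 − 9.5·5 = 52.5; r = 55.5 − 52.5 = 3
x=6: ŷ = 100 − 9.5·6 = 43; r = 49 − 43 = 6
x=7: ŷ = 100 − 9.5·7 = 33.5; r = 39.5 − 33.5 = 6
x=8: ŷ = 100 − 9.5·8 = 24; r = 19 − 24 = -5
x=9: ŷ = 100 − 9.5·9 = 14.5; r = 13.5 − 14.5 = -1
x=10: ŷ = 100 − 9.5·10 = 5; r = 3 − 5 = -2
Signs: − − + + + − − −
Runs: −×2, +×3, −×3 → 3

3 runs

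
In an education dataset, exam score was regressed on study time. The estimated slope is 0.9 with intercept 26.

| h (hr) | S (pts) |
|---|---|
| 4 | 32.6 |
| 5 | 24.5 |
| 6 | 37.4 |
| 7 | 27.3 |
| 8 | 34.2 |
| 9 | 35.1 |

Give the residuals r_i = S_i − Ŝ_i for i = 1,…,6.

3, -6, 6, -5, 1, 1

h=4: Ŝ = 26 + 0.9·4 = 29.6; r = 32.6 − 29.6 = 3
h=5: Ŝ = 26 + 0.9·5 = 30.5; r = 24.5 − 30.5 = -6
h=6: Ŝ = 26 + 0.9·6 = 31.4; r = 37.4 − 31.4 = 6
h=7: Ŝ = 26 + 0.9·7 = 32.3; r = 27.3 − 32.3 = -5
h=8: Ŝ = 26 + 0.9·8 = 33.2; r = 34.2 − 33.2 = 1
h=9: Ŝ = 26 + 0.9·9 = 34.1; r = 35.1 − 34.1 = 1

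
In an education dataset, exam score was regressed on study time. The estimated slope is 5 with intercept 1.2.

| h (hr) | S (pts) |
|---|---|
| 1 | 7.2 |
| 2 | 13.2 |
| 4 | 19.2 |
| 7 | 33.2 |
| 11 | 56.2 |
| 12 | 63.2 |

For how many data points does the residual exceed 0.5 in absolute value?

h=1: ŷ = 1.2 + 5·1 = 6.2; e = 7.2 − 6.2 = 1
h=2: ŷ = 1.2 + 5·2 = 11.2; e = 13.2 − 11.2 = 2
h=4: ŷ = 1.2 + 5·4 = 21.2; e = 19.2 − 21.2 = -2
h=7: ŷ = 1.2 + 5·7 = 36.2; e = 33.2 − 36.2 = -3
h=11: ŷ = 1.2 + 5·11 = 56.2; e = 56.2 − 56.2 = 0
h=12: ŷ = 1.2 + 5·12 = 61.2; e = 63.2 − 61.2 = 2
|e| > 0.5: h=1 (|e|=1), h=2 (|e|=2), h=4 (|e|=2), h=7 (|e|=3), h=12 (|e|=2) → 5

5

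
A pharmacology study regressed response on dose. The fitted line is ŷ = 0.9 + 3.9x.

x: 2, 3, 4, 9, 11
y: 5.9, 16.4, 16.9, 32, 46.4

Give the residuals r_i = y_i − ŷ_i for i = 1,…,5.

-2.8, 3.8, 0.4, -4, 2.6

x=2: ŷ = 0.9 + 3.9·2 = 8.7; r = 5.9 − 8.7 = -2.8
x=3: ŷ = 0.9 + 3.9·3 = 12.6; r = 16.4 − 12.6 = 3.8
x=4: ŷ = 0.9 + 3.9·4 = 16.5; r = 16.9 − 16.5 = 0.4
x=9: ŷ = 0.9 + 3.9·9 = 36; r = 32 − 36 = -4
x=11: ŷ = 0.9 + 3.9·11 = 43.8; r = 46.4 − 43.8 = 2.6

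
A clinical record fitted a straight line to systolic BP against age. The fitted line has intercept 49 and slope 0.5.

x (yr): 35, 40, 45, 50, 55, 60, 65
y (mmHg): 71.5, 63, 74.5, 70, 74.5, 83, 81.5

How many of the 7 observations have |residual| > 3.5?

x=35: ŷ = 49 + 0.5·35 = 66.5; r = 71.5 − 66.5 = 5
x=40: ŷ = 49 + 0.5·40 = 69; r = 63 − 69 = -6
x=45: ŷ = 49 + 0.5·45 = 71.5; r = 74.5 − 71.5 = 3
x=50: ŷ = 49 + 0.5·50 = 74; r = 70 − 74 = -4
x=55: ŷ = 49 + 0.5·55 = 76.5; r = 74.5 − 76.5 = -2
x=60: ŷ = 49 + 0.5·60 = 79; r = 83 − 79 = 4
x=65: ŷ = 49 + 0.5·65 = 81.5; r = 81.5 − 81.5 = 0
|r| > 3.5: x=35 (|r|=5), x=40 (|r|=6), x=50 (|r|=4), x=60 (|r|=4) → 4

4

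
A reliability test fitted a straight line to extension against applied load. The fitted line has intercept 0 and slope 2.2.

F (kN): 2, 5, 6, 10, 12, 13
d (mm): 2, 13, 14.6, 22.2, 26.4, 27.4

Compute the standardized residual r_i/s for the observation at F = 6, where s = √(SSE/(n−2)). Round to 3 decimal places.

F=2: ŷ = 2.2·2 = 4.4; r = 2 − 4.4 = -2.4
F=5: ŷ = 2.2·5 = 11; r = 13 − 11 = 2
F=6: ŷ = 2.2·6 = 13.2; r = 14.6 − 13.2 = 1.4
F=10: ŷ = 2.2·10 = 22; r = 22.2 − 22 = 0.2
F=12: ŷ = 2.2·12 = 26.4; r = 26.4 − 26.4 = 0
F=13: ŷ = 2.2·13 = 28.6; r = 27.4 − 28.6 = -1.2
SSE = 5.76 + 4 + 1.96 + 0.04 + 0 + 1.44 = 13.2
s = √(13.2/4) = 1.81659
r/s = 1.4 / 1.81659 = 0.771

0.771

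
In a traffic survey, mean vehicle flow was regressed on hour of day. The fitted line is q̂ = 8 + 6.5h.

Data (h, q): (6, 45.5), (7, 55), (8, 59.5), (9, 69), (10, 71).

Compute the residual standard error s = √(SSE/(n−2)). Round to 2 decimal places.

s = 2.24

h=6: q̂ = 8 + 6.5·6 = 47; e = 45.5 − 47 = -1.5
h=7: q̂ = 8 + 6.5·7 = 53.5; e = 55 − 53.5 = 1.5
h=8: q̂ = 8 + 6.5·8 = 60; e = 59.5 − 60 = -0.5
h=9: q̂ = 8 + 6.5·9 = 66.5; e = 69 − 66.5 = 2.5
h=10: q̂ = 8 + 6.5·10 = 73; e = 71 − 73 = -2
SSE = 2.25 + 2.25 + 0.25 + 6.25 + 4 = 15
s = √(15/3) = √5 ≈ 2.24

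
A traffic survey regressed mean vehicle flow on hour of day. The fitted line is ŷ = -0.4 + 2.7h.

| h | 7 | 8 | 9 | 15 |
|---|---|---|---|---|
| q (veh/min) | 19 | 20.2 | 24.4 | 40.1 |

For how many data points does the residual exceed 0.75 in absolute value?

h=7: ŷ = -0.4 + 2.7·7 = 18.5; r = 19 − 18.5 = 0.5
h=8: ŷ = -0.4 + 2.7·8 = 21.2; r = 20.2 − 21.2 = -1
h=9: ŷ = -0.4 + 2.7·9 = 23.9; r = 24.4 − 23.9 = 0.5
h=15: ŷ = -0.4 + 2.7·15 = 40.1; r = 40.1 − 40.1 = 0
|r| > 0.75: h=8 (|r|=1) → 1

1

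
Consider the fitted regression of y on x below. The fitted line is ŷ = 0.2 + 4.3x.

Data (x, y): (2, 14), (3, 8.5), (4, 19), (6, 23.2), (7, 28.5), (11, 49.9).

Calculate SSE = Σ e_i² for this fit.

SSE = 67.6

x=2: ŷ = 0.2 + 4.3·2 = 8.8; e = 14 − 8.8 = 5.2
x=3: ŷ = 0.2 + 4.3·3 = 13.1; e = 8.5 − 13.1 = -4.6
x=4: ŷ = 0.2 + 4.3·4 = 17.4; e = 19 − 17.4 = 1.6
x=6: ŷ = 0.2 + 4.3·6 = 26; e = 23.2 − 26 = -2.8
x=7: ŷ = 0.2 + 4.3·7 = 30.3; e = 28.5 − 30.3 = -1.8
x=11: ŷ = 0.2 + 4.3·11 = 47.5; e = 49.9 − 47.5 = 2.4
SSE = 27.04 + 21.16 + 2.56 + 7.84 + 3.24 + 5.76 = 67.6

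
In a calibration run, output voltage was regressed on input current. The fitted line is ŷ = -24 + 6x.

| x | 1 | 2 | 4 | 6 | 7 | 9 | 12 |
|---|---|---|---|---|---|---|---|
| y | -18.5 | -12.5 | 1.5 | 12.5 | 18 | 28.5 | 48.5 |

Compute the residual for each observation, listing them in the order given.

-0.5, -0.5, 1.5, 0.5, 0, -1.5, 0.5

x=1: ŷ = -24 + 6·1 = -18; r = -18.5 − (-18) = -0.5
x=2: ŷ = -24 + 6·2 = -12; r = -12.5 − (-12) = -0.5
x=4: ŷ = -24 + 6·4 = 0; r = 1.5 − 0 = 1.5
x=6: ŷ = -24 + 6·6 = 12; r = 12.5 − 12 = 0.5
x=7: ŷ = -24 + 6·7 = 18; r = 18 − 18 = 0
x=9: ŷ = -24 + 6·9 = 30; r = 28.5 − 30 = -1.5
x=12: ŷ = -24 + 6·12 = 48; r = 48.5 − 48 = 0.5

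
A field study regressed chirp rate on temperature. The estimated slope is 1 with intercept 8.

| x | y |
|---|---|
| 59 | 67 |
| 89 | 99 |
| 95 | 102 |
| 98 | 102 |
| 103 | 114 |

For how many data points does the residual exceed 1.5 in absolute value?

x=59: ŷ = 8 + 59 = 67; e = 67 − 67 = 0
x=89: ŷ = 8 + 89 = 97; e = 99 − 97 = 2
x=95: ŷ = 8 + 95 = 103; e = 102 − 103 = -1
x=98: ŷ = 8 + 98 = 106; e = 102 − 106 = -4
x=103: ŷ = 8 + 103 = 111; e = 114 − 111 = 3
|e| > 1.5: x=89 (|e|=2), x=98 (|e|=4), x=103 (|e|=3) → 3

3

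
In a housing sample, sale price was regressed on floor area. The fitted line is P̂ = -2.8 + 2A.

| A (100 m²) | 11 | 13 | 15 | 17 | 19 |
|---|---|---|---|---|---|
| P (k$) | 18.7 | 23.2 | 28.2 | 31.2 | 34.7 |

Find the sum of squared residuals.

SSE = 1.5

A=11: P̂ = -2.8 + 2·11 = 19.2; e = 18.7 − 19.2 = -0.5
A=13: P̂ = -2.8 + 2·13 = 23.2; e = 23.2 − 23.2 = 0
A=15: P̂ = -2.8 + 2·15 = 27.2; e = 28.2 − 27.2 = 1
A=17: P̂ = -2.8 + 2·17 = 31.2; e = 31.2 − 31.2 = 0
A=19: P̂ = -2.8 + 2·19 = 35.2; e = 34.7 − 35.2 = -0.5
SSE = 0.25 + 0 + 1 + 0 + 0.25 = 1.5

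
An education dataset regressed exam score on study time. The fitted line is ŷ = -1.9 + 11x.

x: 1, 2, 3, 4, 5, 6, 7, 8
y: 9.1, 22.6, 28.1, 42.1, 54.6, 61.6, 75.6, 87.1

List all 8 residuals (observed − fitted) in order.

x=1: ŷ = -1.9 + 11·1 = 9.1; e = 9.1 − 9.1 = 0
x=2: ŷ = -1.9 + 11·2 = 20.1; e = 22.6 − 20.1 = 2.5
x=3: ŷ = -1.9 + 11·3 = 31.1; e = 28.1 − 31.1 = -3
x=4: ŷ = -1.9 + 11·4 = 42.1; e = 42.1 − 42.1 = 0
x=5: ŷ = -1.9 + 11·5 = 53.1; e = 54.6 − 53.1 = 1.5
x=6: ŷ = -1.9 + 11·6 = 64.1; e = 61.6 − 64.1 = -2.5
x=7: ŷ = -1.9 + 11·7 = 75.1; e = 75.6 − 75.1 = 0.5
x=8: ŷ = -1.9 + 11·8 = 86.1; e = 87.1 − 86.1 = 1

0, 2.5, -3, 0, 1.5, -2.5, 0.5, 1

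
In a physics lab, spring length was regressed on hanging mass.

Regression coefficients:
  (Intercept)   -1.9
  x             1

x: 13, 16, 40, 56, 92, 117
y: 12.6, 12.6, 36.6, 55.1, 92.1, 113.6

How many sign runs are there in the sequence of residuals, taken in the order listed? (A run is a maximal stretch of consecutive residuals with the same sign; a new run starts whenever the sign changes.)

x=13: ŷ = -1.9 + 13 = 11.1; r = 12.6 − 11.1 = 1.5
x=16: ŷ = -1.9 + 16 = 14.1; r = 12.6 − 14.1 = -1.5
x=40: ŷ = -1.9 + 40 = 38.1; r = 36.6 − 38.1 = -1.5
x=56: ŷ = -1.9 + 56 = 54.1; r = 55.1 − 54.1 = 1
x=92: ŷ = -1.9 + 92 = 90.1; r = 92.1 − 90.1 = 2
x=117: ŷ = -1.9 + 117 = 115.1; r = 113.6 − 115.1 = -1.5
Signs: + − − + + −
Runs: +×1, −×2, +×2, −×1 → 4

4 runs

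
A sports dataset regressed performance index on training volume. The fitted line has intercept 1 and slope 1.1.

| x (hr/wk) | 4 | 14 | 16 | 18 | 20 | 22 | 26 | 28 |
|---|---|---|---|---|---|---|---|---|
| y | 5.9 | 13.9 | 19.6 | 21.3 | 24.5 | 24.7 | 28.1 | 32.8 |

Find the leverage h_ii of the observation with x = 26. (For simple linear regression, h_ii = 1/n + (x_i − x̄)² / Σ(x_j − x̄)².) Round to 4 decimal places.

x̄ = (4 + 14 + 16 + 18 + 20 + 22 + 26 + 28)/8 = 18.5
Σ(x − x̄)² = 210.25 + 20.25 + 6.25 + 0.25 + 2.25 + 12.25 + 56.25 + 90.25 = 398
h = 1/8 + (7.5)²/398 = 0.125 + 0.141332 = 0.2663

h = 0.2663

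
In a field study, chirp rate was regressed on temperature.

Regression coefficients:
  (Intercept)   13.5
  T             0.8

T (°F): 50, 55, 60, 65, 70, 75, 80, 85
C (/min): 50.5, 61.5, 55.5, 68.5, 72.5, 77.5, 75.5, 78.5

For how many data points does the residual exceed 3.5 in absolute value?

T=50: ŷ = 13.5 + 0.8·50 = 53.5; r = 50.5 − 53.5 = -3
T=55: ŷ = 13.5 + 0.8·55 = 57.5; r = 61.5 − 57.5 = 4
T=60: ŷ = 13.5 + 0.8·60 = 61.5; r = 55.5 − 61.5 = -6
T=65: ŷ = 13.5 + 0.8·65 = 65.5; r = 68.5 − 65.5 = 3
T=70: ŷ = 13.5 + 0.8·70 = 69.5; r = 72.5 − 69.5 = 3
T=75: ŷ = 13.5 + 0.8·75 = 73.5; r = 77.5 − 73.5 = 4
T=80: ŷ = 13.5 + 0.8·80 = 77.5; r = 75.5 − 77.5 = -2
T=85: ŷ = 13.5 + 0.8·85 = 81.5; r = 78.5 − 81.5 = -3
|r| > 3.5: T=55 (|r|=4), T=60 (|r|=6), T=75 (|r|=4) → 3

3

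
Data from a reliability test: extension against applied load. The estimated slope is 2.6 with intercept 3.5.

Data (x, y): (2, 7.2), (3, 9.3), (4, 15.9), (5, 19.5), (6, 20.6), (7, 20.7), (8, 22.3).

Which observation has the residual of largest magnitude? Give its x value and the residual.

x = 5, e = 3

x=2: ŷ = 3.5 + 2.6·2 = 8.7; e = 7.2 − 8.7 = -1.5
x=3: ŷ = 3.5 + 2.6·3 = 11.3; e = 9.3 − 11.3 = -2
x=4: ŷ = 3.5 + 2.6·4 = 13.9; e = 15.9 − 13.9 = 2
x=5: ŷ = 3.5 + 2.6·5 = 16.5; e = 19.5 − 16.5 = 3
x=6: ŷ = 3.5 + 2.6·6 = 19.1; e = 20.6 − 19.1 = 1.5
x=7: ŷ = 3.5 + 2.6·7 = 21.7; e = 20.7 − 21.7 = -1
x=8: ŷ = 3.5 + 2.6·8 = 24.3; e = 22.3 − 24.3 = -2
Largest |e| is 3 at x = 5, residual 3.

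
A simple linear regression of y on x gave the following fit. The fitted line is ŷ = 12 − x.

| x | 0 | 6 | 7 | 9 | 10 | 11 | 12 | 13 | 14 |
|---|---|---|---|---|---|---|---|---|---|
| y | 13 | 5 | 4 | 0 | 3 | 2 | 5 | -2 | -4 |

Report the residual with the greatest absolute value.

x=0: ŷ = 12 − 0 = 12; r = 13 − 12 = 1
x=6: ŷ = 12 − 6 = 6; r = 5 − 6 = -1
x=7: ŷ = 12 − 7 = 5; r = 4 − 5 = -1
x=9: ŷ = 12 − 9 = 3; r = 0 − 3 = -3
x=10: ŷ = 12 − 10 = 2; r = 3 − 2 = 1
x=11: ŷ = 12 − 11 = 1; r = 2 − 1 = 1
x=12: ŷ = 12 − 12 = 0; r = 5 − 0 = 5
x=13: ŷ = 12 − 13 = -1; r = -2 − (-1) = -1
x=14: ŷ = 12 − 14 = -2; r = -4 − (-2) = -2
Largest |r| is 5 at x = 12, residual 5.

r = 5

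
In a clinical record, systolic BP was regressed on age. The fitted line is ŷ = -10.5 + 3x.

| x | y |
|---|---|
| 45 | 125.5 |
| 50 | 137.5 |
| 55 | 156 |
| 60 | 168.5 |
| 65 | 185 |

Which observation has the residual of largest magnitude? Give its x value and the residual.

x = 50, e = -2

x=45: ŷ = -10.5 + 3·45 = 124.5; e = 125.5 − 124.5 = 1
x=50: ŷ = -10.5 + 3·50 = 139.5; e = 137.5 − 139.5 = -2
x=55: ŷ = -10.5 + 3·55 = 154.5; e = 156 − 154.5 = 1.5
x=60: ŷ = -10.5 + 3·60 = 169.5; e = 168.5 − 169.5 = -1
x=65: ŷ = -10.5 + 3·65 = 184.5; e = 185 − 184.5 = 0.5
Largest |e| is 2 at x = 50, residual -2.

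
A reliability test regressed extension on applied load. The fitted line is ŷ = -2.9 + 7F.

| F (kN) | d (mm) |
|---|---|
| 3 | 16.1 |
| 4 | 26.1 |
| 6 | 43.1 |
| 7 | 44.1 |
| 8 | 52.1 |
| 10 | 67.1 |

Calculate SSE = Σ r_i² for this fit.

SSE = 26

F=3: ŷ = -2.9 + 7·3 = 18.1; r = 16.1 − 18.1 = -2
F=4: ŷ = -2.9 + 7·4 = 25.1; r = 26.1 − 25.1 = 1
F=6: ŷ = -2.9 + 7·6 = 39.1; r = 43.1 − 39.1 = 4
F=7: ŷ = -2.9 + 7·7 = 46.1; r = 44.1 − 46.1 = -2
F=8: ŷ = -2.9 + 7·8 = 53.1; r = 52.1 − 53.1 = -1
F=10: ŷ = -2.9 + 7·10 = 67.1; r = 67.1 − 67.1 = 0
SSE = 4 + 1 + 16 + 4 + 1 + 0 = 26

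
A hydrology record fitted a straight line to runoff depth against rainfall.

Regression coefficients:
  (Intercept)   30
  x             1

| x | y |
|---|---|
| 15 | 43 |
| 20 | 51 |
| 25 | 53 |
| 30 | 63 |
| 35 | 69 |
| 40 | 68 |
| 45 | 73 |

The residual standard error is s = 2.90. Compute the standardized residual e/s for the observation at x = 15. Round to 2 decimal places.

ŷ = 30 + 15 = 45
e = 43 − 45 = -2
e/s = -2 / 2.90 = -0.69

-0.69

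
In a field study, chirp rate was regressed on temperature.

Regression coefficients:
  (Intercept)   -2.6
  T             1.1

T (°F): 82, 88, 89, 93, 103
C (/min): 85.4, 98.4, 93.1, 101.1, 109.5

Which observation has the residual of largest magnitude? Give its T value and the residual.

T = 88, e = 4.2

T=82: Ĉ = -2.6 + 1.1·82 = 87.6; e = 85.4 − 87.6 = -2.2
T=88: Ĉ = -2.6 + 1.1·88 = 94.2; e = 98.4 − 94.2 = 4.2
T=89: Ĉ = -2.6 + 1.1·89 = 95.3; e = 93.1 − 95.3 = -2.2
T=93: Ĉ = -2.6 + 1.1·93 = 99.7; e = 101.1 − 99.7 = 1.4
T=103: Ĉ = -2.6 + 1.1·103 = 110.7; e = 109.5 − 110.7 = -1.2
Largest |e| is 4.2 at T = 88, residual 4.2.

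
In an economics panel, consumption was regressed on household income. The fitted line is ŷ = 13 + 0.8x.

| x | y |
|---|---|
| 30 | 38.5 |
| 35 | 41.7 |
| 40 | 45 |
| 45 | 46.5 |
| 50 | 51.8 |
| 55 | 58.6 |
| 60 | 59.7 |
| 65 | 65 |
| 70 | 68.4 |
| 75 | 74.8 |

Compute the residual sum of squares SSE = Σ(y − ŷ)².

SSE = 18.28

x=30: ŷ = 13 + 0.8·30 = 37; e = 38.5 − 37 = 1.5
x=35: ŷ = 13 + 0.8·35 = 41; e = 41.7 − 41 = 0.7
x=40: ŷ = 13 + 0.8·40 = 45; e = 45 − 45 = 0
x=45: ŷ = 13 + 0.8·45 = 49; e = 46.5 − 49 = -2.5
x=50: ŷ = 13 + 0.8·50 = 53; e = 51.8 − 53 = -1.2
x=55: ŷ = 13 + 0.8·55 = 57; e = 58.6 − 57 = 1.6
x=60: ŷ = 13 + 0.8·60 = 61; e = 59.7 − 61 = -1.3
x=65: ŷ = 13 + 0.8·65 = 65; e = 65 − 65 = 0
x=70: ŷ = 13 + 0.8·70 = 69; e = 68.4 − 69 = -0.6
x=75: ŷ = 13 + 0.8·75 = 73; e = 74.8 − 73 = 1.8
SSE = 2.25 + 0.49 + 0 + 6.25 + 1.44 + 2.56 + 1.69 + 0 + 0.36 + 3.24 = 18.28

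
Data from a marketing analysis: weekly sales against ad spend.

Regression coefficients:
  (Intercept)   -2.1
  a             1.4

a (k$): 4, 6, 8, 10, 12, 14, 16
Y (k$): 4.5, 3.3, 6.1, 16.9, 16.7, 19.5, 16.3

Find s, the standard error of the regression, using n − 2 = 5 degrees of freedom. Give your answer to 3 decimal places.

s = 3.688

a=4: ŷ = -2.1 + 1.4·4 = 3.5; e = 4.5 − 3.5 = 1
a=6: ŷ = -2.1 + 1.4·6 = 6.3; e = 3.3 − 6.3 = -3
a=8: ŷ = -2.1 + 1.4·8 = 9.1; e = 6.1 − 9.1 = -3
a=10: ŷ = -2.1 + 1.4·10 = 11.9; e = 16.9 − 11.9 = 5
a=12: ŷ = -2.1 + 1.4·12 = 14.7; e = 16.7 − 14.7 = 2
a=14: ŷ = -2.1 + 1.4·14 = 17.5; e = 19.5 − 17.5 = 2
a=16: ŷ = -2.1 + 1.4·16 = 20.3; e = 16.3 − 20.3 = -4
SSE = 1 + 9 + 9 + 25 + 4 + 4 + 16 = 68
s = √(68/5) = √13.6 ≈ 3.688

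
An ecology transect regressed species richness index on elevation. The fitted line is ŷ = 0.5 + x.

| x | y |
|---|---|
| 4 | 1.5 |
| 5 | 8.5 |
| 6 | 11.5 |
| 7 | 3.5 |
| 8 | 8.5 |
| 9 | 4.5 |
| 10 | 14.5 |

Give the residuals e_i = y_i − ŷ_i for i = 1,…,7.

-3, 3, 5, -4, 0, -5, 4

x=4: ŷ = 0.5 + 4 = 4.5; e = 1.5 − 4.5 = -3
x=5: ŷ = 0.5 + 5 = 5.5; e = 8.5 − 5.5 = 3
x=6: ŷ = 0.5 + 6 = 6.5; e = 11.5 − 6.5 = 5
x=7: ŷ = 0.5 + 7 = 7.5; e = 3.5 − 7.5 = -4
x=8: ŷ = 0.5 + 8 = 8.5; e = 8.5 − 8.5 = 0
x=9: ŷ = 0.5 + 9 = 9.5; e = 4.5 − 9.5 = -5
x=10: ŷ = 0.5 + 10 = 10.5; e = 14.5 − 10.5 = 4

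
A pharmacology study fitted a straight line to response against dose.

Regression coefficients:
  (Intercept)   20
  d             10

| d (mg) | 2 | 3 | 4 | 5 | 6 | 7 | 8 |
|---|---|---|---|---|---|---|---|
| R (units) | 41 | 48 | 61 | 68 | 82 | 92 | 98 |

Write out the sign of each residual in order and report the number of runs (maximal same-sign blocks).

6 runs

d=2: R̂ = 20 + 10·2 = 40; e = 41 − 40 = 1
d=3: R̂ = 20 + 10·3 = 50; e = 48 − 50 = -2
d=4: R̂ = 20 + 10·4 = 60; e = 61 − 60 = 1
d=5: R̂ = 20 + 10·5 = 70; e = 68 − 70 = -2
d=6: R̂ = 20 + 10·6 = 80; e = 82 − 80 = 2
d=7: R̂ = 20 + 10·7 = 90; e = 92 − 90 = 2
d=8: R̂ = 20 + 10·8 = 100; e = 98 − 100 = -2
Signs: + − + − + + −
Runs: +×1, −×1, +×1, −×1, +×2, −×1 → 6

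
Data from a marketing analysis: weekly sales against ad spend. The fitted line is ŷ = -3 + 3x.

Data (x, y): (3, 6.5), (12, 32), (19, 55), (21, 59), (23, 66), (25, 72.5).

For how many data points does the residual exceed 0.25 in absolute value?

x=3: ŷ = -3 + 3·3 = 6; r = 6.5 − 6 = 0.5
x=12: ŷ = -3 + 3·12 = 33; r = 32 − 33 = -1
x=19: ŷ = -3 + 3·19 = 54; r = 55 − 54 = 1
x=21: ŷ = -3 + 3·21 = 60; r = 59 − 60 = -1
x=23: ŷ = -3 + 3·23 = 66; r = 66 − 66 = 0
x=25: ŷ = -3 + 3·25 = 72; r = 72.5 − 72 = 0.5
|r| > 0.25: x=3 (|r|=0.5), x=12 (|r|=1), x=19 (|r|=1), x=21 (|r|=1), x=25 (|r|=0.5) → 5

5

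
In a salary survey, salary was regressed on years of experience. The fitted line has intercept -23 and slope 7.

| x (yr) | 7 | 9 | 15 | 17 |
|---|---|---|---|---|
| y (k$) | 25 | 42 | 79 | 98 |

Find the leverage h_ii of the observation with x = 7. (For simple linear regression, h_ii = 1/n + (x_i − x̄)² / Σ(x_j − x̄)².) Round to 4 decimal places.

x̄ = (7 + 9 + 15 + 17)/4 = 12
Σ(x − x̄)² = 25 + 9 + 9 + 25 = 68
h = 1/4 + (-5)²/68 = 0.25 + 0.367647 = 0.6176

h = 0.6176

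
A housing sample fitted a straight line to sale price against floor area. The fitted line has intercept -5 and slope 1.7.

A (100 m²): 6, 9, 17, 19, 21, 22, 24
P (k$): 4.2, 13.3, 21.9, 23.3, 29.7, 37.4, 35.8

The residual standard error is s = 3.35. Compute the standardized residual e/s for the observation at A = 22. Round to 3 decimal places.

1.493

ŷ = -5 + 1.7·22 = 32.4
e = 37.4 − 32.4 = 5
e/s = 5 / 3.35 = 1.493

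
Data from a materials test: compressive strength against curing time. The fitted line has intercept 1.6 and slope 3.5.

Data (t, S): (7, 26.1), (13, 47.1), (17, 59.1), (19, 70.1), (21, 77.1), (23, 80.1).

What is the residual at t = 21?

ŷ = 1.6 + 3.5·21 = 75.1
e = 77.1 − 75.1 = 2

e = 2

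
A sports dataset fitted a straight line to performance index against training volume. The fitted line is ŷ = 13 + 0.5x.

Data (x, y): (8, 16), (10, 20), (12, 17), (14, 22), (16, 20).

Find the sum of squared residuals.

x=8: ŷ = 13 + 0.5·8 = 17; e = 16 − 17 = -1
x=10: ŷ = 13 + 0.5·10 = 18; e = 20 − 18 = 2
x=12: ŷ = 13 + 0.5·12 = 19; e = 17 − 19 = -2
x=14: ŷ = 13 + 0.5·14 = 20; e = 22 − 20 = 2
x=16: ŷ = 13 + 0.5·16 = 21; e = 20 − 21 = -1
SSE = 1 + 4 + 4 + 4 + 1 = 14

SSE = 14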